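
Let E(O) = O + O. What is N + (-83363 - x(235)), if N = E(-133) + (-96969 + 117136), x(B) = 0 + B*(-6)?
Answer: -62052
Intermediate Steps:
x(B) = -6*B (x(B) = 0 - 6*B = -6*B)
E(O) = 2*O
N = 19901 (N = 2*(-133) + (-96969 + 117136) = -266 + 20167 = 19901)
N + (-83363 - x(235)) = 19901 + (-83363 - (-6)*235) = 19901 + (-83363 - 1*(-1410)) = 19901 + (-83363 + 1410) = 19901 - 81953 = -62052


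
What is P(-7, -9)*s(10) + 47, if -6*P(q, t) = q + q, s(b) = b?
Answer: 211/3 ≈ 70.333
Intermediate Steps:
P(q, t) = -q/3 (P(q, t) = -(q + q)/6 = -q/3)
P(-7, -9)*s(10) + 47 = -1/3*(-7)*10 + 47 = (7/3)*10 + 47 = 70/3 + 47 = 211/3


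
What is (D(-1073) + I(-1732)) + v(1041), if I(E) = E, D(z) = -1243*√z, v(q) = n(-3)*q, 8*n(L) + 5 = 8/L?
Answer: -21837/8 - 1243*I*√1073 ≈ -2729.6 - 40717.0*I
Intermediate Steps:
n(L) = -5/8 + 1/L (n(L) = -5/8 + (8/L)/8 = -5/8 + 1/L)
v(q) = -23*q/24 (v(q) = (-5/8 + 1/(-3))*q = (-5/8 - ⅓)*q = -23*q/24)
(D(-1073) + I(-1732)) + v(1041) = (-1243*I*√1073 - 1732) - 23/24*1041 = (-1243*I*√1073 - 1732) - 7981/8 = (-1732 - 1243*I*√1073) - 7981/8 = -21837/8 - 1243*I*√1073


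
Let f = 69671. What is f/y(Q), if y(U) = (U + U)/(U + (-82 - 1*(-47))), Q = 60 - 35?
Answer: -69671/5 ≈ -13934.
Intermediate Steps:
Q = 25
y(U) = 2*U/(-35 + U) (y(U) = (2*U)/(U + (-82 + 47)) = (2*U)/(U - 35) = (2*U)/(-35 + U) = 2*U/(-35 + U))
f/y(Q) = 69671/((2*25/(-35 + 25))) = 69671/((2*25/(-10))) = 69671/((2*25*(-1/10))) = 69671/(-5) = 69671*(-1/5) = -69671/5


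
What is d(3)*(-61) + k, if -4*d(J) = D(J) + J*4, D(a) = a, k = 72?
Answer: 1203/4 ≈ 300.75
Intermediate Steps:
d(J) = -5*J/4 (d(J) = -(J + J*4)/4 = -(J + 4*J)/4 = -5*J/4)
d(3)*(-61) + k = -5/4*3*(-61) + 72 = -15/4*(-61) + 72 = 915/4 + 72 = 1203/4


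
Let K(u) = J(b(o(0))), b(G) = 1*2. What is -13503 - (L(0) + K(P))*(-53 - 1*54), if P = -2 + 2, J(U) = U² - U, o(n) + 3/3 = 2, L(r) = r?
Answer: -13289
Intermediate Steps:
o(n) = 1 (o(n) = -1 + 2 = 1)
b(G) = 2
P = 0
K(u) = 2 (K(u) = 2*(-1 + 2) = 2*1 = 2)
-13503 - (L(0) + K(P))*(-53 - 1*54) = -13503 - (0 + 2)*(-53 - 1*54) = -13503 - 2*(-53 - 54) = -13503 - 2*(-107) = -13503 - 1*(-214) = -13503 + 214 = -13289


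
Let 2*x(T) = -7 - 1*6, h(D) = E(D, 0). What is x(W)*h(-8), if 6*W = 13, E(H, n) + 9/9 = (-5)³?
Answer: 819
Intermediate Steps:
E(H, n) = -126 (E(H, n) = -1 + (-5)³ = -1 - 125 = -126)
h(D) = -126
W = 13/6 (W = (⅙)*13 = 13/6 ≈ 2.1667)
x(T) = -13/2 (x(T) = (-7 - 1*6)/2 = (-7 - 6)/2 = (½)*(-13) = -13/2)
x(W)*h(-8) = -13/2*(-126) = 819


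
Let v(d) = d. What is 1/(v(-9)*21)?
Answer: -1/189 ≈ -0.0052910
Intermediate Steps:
1/(v(-9)*21) = 1/(-9*21) = -1/9*1/21 = -1/189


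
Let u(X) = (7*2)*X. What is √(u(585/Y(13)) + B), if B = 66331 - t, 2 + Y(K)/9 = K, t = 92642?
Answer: I*√3173621/11 ≈ 161.95*I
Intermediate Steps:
Y(K) = -18 + 9*K
B = -26311 (B = 66331 - 1*92642 = 66331 - 92642 = -26311)
u(X) = 14*X
√(u(585/Y(13)) + B) = √(14*(585/(-18 + 9*13)) - 26311) = √(14*(585/(-18 + 117)) - 26311) = √(14*(585/99) - 26311) = √(14*(585*(1/99)) - 26311) = √(14*(65/11) - 26311) = √(910/11 - 26311) = √(-288511/11) = I*√3173621/11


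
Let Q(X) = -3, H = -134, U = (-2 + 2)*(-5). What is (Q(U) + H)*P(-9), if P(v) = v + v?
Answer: 2466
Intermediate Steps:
U = 0 (U = 0*(-5) = 0)
P(v) = 2*v
(Q(U) + H)*P(-9) = (-3 - 134)*(2*(-9)) = -137*(-18) = 2466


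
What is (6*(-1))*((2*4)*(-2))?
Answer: 96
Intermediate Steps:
(6*(-1))*((2*4)*(-2)) = -48*(-2) = -6*(-16) = 96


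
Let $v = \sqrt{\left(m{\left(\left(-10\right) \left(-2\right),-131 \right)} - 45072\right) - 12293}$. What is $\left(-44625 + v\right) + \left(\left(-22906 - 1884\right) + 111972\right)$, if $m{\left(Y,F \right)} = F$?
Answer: $42557 + 2 i \sqrt{14374} \approx 42557.0 + 239.78 i$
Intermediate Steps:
$v = 2 i \sqrt{14374}$ ($v = \sqrt{\left(-131 - 45072\right) - 12293} = \sqrt{-45203 - 12293} = \sqrt{-57496} = 2 i \sqrt{14374} \approx 239.78 i$)
$\left(-44625 + v\right) + \left(\left(-22906 - 1884\right) + 111972\right) = \left(-44625 + 2 i \sqrt{14374}\right) + \left(\left(-22906 - 1884\right) + 111972\right) = \left(-44625 + 2 i \sqrt{14374}\right) + \left(-24790 + 111972\right) = \left(-44625 + 2 i \sqrt{14374}\right) + 87182 = 42557 + 2 i \sqrt{14374}$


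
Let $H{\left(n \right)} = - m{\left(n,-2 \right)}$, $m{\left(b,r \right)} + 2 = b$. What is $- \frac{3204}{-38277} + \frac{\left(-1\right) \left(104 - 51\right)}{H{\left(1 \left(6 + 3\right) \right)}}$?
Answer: $\frac{227901}{29771} \approx 7.6551$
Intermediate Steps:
$m{\left(b,r \right)} = -2 + b$
$H{\left(n \right)} = 2 - n$ ($H{\left(n \right)} = - (-2 + n) = 2 - n$)
$- \frac{3204}{-38277} + \frac{\left(-1\right) \left(104 - 51\right)}{H{\left(1 \left(6 + 3\right) \right)}} = - \frac{3204}{-38277} + \frac{\left(-1\right) \left(104 - 51\right)}{2 - 1 \left(6 + 3\right)} = \left(-3204\right) \left(- \frac{1}{38277}\right) + \frac{\left(-1\right) 53}{2 - 1 \cdot 9} = \frac{356}{4253} - \frac{53}{2 - 9} = \frac{356}{4253} - \frac{53}{-7} = \frac{356}{4253} - - \frac{53}{7} = \frac{356}{4253} + \frac{53}{7} = \frac{227901}{29771}$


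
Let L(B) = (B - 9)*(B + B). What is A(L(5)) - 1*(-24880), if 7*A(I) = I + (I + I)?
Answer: 174040/7 ≈ 24863.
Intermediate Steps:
L(B) = 2*B*(-9 + B) (L(B) = (-9 + B)*(2*B) = 2*B*(-9 + B))
A(I) = 3*I/7 (A(I) = (I + (I + I))/7 = (I + 2*I)/7 = (3*I)/7 = 3*I/7)
A(L(5)) - 1*(-24880) = 3*(2*5*(-9 + 5))/7 - 1*(-24880) = 3*(2*5*(-4))/7 + 24880 = (3/7)*(-40) + 24880 = -120/7 + 24880 = 174040/7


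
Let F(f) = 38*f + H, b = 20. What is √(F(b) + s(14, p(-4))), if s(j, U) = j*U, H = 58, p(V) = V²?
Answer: √1042 ≈ 32.280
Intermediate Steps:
F(f) = 58 + 38*f (F(f) = 38*f + 58 = 58 + 38*f)
s(j, U) = U*j
√(F(b) + s(14, p(-4))) = √((58 + 38*20) + (-4)²*14) = √((58 + 760) + 16*14) = √(818 + 224) = √1042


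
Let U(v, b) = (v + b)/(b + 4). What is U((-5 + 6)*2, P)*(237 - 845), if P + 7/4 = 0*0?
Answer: -608/9 ≈ -67.556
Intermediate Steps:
P = -7/4 (P = -7/4 + 0*0 = -7/4 + 0 = -7/4 ≈ -1.7500)
U(v, b) = (b + v)/(4 + b)
U((-5 + 6)*2, P)*(237 - 845) = ((-7/4 + (-5 + 6)*2)/(4 - 7/4))*(237 - 845) = ((-7/4 + 1*2)/(9/4))*(-608) = (4*(-7/4 + 2)/9)*(-608) = ((4/9)*(¼))*(-608) = (⅑)*(-608) = -608/9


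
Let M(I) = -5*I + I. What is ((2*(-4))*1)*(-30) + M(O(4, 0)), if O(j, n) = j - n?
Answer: 224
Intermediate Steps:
M(I) = -4*I
((2*(-4))*1)*(-30) + M(O(4, 0)) = ((2*(-4))*1)*(-30) - 4*(4 - 1*0) = -8*1*(-30) - 4*(4 + 0) = -8*(-30) - 4*4 = 240 - 16 = 224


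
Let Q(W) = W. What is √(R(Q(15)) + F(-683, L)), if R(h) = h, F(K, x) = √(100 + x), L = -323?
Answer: √(15 + I*√223) ≈ 4.2524 + 1.7558*I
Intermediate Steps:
√(R(Q(15)) + F(-683, L)) = √(15 + √(100 - 323)) = √(15 + √(-223)) = √(15 + I*√223)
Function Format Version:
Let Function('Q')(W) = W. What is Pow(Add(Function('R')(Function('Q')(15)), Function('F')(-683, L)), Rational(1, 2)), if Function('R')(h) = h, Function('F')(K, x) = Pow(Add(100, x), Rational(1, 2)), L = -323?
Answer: Pow(Add(15, Mul(I, Pow(223, Rational(1, 2)))), Rational(1, 2)) ≈ Add(4.2524, Mul(1.7558, I))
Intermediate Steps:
Pow(Add(Function('R')(Function('Q')(15)), Function('F')(-683, L)), Rational(1, 2)) = Pow(Add(15, Pow(Add(100, -323), Rational(1, 2))), Rational(1, 2)) = Pow(Add(15, Pow(-223, Rational(1, 2))), Rational(1, 2)) = Pow(Add(15, Mul(I, Pow(223, Rational(1, 2)))), Rational(1, 2))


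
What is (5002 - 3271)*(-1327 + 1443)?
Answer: 200796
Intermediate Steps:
(5002 - 3271)*(-1327 + 1443) = 1731*116 = 200796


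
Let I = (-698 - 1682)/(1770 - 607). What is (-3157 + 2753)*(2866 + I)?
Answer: -1345634312/1163 ≈ -1.1570e+6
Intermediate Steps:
I = -2380/1163 ≈ -2.0464
(-3157 + 2753)*(2866 + I) = (-3157 + 2753)*(2866 - 2380/1163) = -404*3330778/1163 = -1345634312/1163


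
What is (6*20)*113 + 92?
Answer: 13652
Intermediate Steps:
(6*20)*113 + 92 = 120*113 + 92 = 13560 + 92 = 13652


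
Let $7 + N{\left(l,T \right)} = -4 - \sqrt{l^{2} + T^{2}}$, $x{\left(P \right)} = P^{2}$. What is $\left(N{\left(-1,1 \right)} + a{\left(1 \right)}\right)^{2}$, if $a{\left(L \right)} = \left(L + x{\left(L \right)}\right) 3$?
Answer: $\left(5 + \sqrt{2}\right)^{2} \approx 41.142$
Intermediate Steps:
$N{\left(l,T \right)} = -11 - \sqrt{T^{2} + l^{2}}$ ($N{\left(l,T \right)} = -7 - \left(4 + \sqrt{l^{2} + T^{2}}\right) = -7 - \left(4 + \sqrt{T^{2} + l^{2}}\right) = -11 - \sqrt{T^{2} + l^{2}}$)
$a{\left(L \right)} = 3 L + 3 L^{2}$ ($a{\left(L \right)} = \left(L + L^{2}\right) 3 = 3 L + 3 L^{2}$)
$\left(N{\left(-1,1 \right)} + a{\left(1 \right)}\right)^{2} = \left(\left(-11 - \sqrt{1^{2} + \left(-1\right)^{2}}\right) + 3 \cdot 1 \left(1 + 1\right)\right)^{2} = \left(\left(-11 - \sqrt{1 + 1}\right) + 3 \cdot 1 \cdot 2\right)^{2} = \left(\left(-11 - \sqrt{2}\right) + 6\right)^{2} = \left(-5 - \sqrt{2}\right)^{2}$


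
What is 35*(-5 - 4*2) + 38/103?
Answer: -46827/103 ≈ -454.63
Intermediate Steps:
35*(-5 - 4*2) + 38/103 = 35*(-5 - 8) + 38*(1/103) = 35*(-13) + 38/103 = -455 + 38/103 = -46827/103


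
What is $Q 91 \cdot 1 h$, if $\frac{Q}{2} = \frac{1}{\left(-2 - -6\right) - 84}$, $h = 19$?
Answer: $- \frac{1729}{40} \approx -43.225$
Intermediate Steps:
$Q = - \frac{1}{40}$ ($Q = \frac{2}{\left(-2 - -6\right) - 84} = \frac{2}{\left(-2 + 6\right) - 84} = \frac{2}{4 - 84} = \frac{2}{-80} = 2 \left(- \frac{1}{80}\right) = - \frac{1}{40} \approx -0.025$)
$Q 91 \cdot 1 h = \left(- \frac{1}{40}\right) 91 \cdot 1 \cdot 19 = \left(- \frac{91}{40}\right) 19 = - \frac{1729}{40}$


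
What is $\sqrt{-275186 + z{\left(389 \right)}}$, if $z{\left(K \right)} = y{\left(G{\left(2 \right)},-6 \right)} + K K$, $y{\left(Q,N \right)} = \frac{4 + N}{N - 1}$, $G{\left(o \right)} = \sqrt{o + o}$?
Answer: $\frac{i \sqrt{6069371}}{7} \approx 351.94 i$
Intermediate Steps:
$G{\left(o \right)} = \sqrt{2} \sqrt{o}$ ($G{\left(o \right)} = \sqrt{2 o} = \sqrt{2} \sqrt{o}$)
$y{\left(Q,N \right)} = \frac{4 + N}{-1 + N}$
$z{\left(K \right)} = \frac{2}{7} + K^{2}$ ($z{\left(K \right)} = \frac{4 - 6}{-1 - 6} + K K = \frac{1}{-7} \left(-2\right) + K^{2} = \left(- \frac{1}{7}\right) \left(-2\right) + K^{2} = \frac{2}{7} + K^{2}$)
$\sqrt{-275186 + z{\left(389 \right)}} = \sqrt{-275186 + \left(\frac{2}{7} + 389^{2}\right)} = \sqrt{-275186 + \left(\frac{2}{7} + 151321\right)} = \sqrt{-275186 + \frac{1059249}{7}} = \sqrt{- \frac{867053}{7}} = \frac{i \sqrt{6069371}}{7}$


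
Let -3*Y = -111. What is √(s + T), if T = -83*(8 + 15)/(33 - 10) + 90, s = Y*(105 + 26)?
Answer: √4854 ≈ 69.671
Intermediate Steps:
Y = 37 (Y = -⅓*(-111) = 37)
s = 4847 (s = 37*(105 + 26) = 37*131 = 4847)
T = 7 (T = -1909/23 + 90 = -83*1 + 90 = -83 + 90 = 7)
√(s + T) = √(4847 + 7) = √4854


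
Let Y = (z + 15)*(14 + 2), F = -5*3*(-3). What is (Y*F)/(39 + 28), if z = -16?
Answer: -720/67 ≈ -10.746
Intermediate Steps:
F = 45 (F = -15*(-3) = 45)
Y = -16 (Y = (-16 + 15)*(14 + 2) = -1*16 = -16)
(Y*F)/(39 + 28) = (-16*45)/(39 + 28) = -720/67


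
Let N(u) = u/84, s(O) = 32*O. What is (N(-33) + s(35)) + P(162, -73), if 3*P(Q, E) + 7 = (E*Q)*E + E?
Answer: 24264151/84 ≈ 2.8886e+5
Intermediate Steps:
P(Q, E) = -7/3 + E/3 + Q*E²/3 (P(Q, E) = -7/3 + ((E*Q)*E + E)/3 = -7/3 + (Q*E² + E)/3 = -7/3 + (E + Q*E²)/3 = -7/3 + (E/3 + Q*E²/3) = -7/3 + E/3 + Q*E²/3)
N(u) = u/84 (N(u) = u*(1/84) = u/84)
(N(-33) + s(35)) + P(162, -73) = ((1/84)*(-33) + 32*35) + (-7/3 + (⅓)*(-73) + (⅓)*162*(-73)²) = (-11/28 + 1120) + (-7/3 - 73/3 + (⅓)*162*5329) = 31349/28 + (-7/3 - 73/3 + 287766) = 31349/28 + 863218/3 = 24264151/84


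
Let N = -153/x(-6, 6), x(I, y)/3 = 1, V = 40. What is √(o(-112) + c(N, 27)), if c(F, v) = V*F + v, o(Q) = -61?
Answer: I*√2074 ≈ 45.541*I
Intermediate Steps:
x(I, y) = 3 (x(I, y) = 3*1 = 3)
N = -51 (N = -153/3 = -153*⅓ = -51)
c(F, v) = v + 40*F (c(F, v) = 40*F + v = v + 40*F)
√(o(-112) + c(N, 27)) = √(-61 + (27 + 40*(-51))) = √(-61 + (27 - 2040)) = √(-61 - 2013) = √(-2074) = I*√2074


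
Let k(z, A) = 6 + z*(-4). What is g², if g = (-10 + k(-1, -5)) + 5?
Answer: 25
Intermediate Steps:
k(z, A) = 6 - 4*z
g = 5 (g = (-10 + (6 - 4*(-1))) + 5 = (-10 + (6 + 4)) + 5 = (-10 + 10) + 5 = 0 + 5 = 5)
g² = 5² = 25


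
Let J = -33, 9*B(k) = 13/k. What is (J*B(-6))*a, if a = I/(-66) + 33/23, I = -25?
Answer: 35789/2484 ≈ 14.408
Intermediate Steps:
B(k) = 13/(9*k) (B(k) = (13/k)/9 = 13/(9*k))
a = 2753/1518 (a = -25/(-66) + 33/23 = -25*(-1/66) + 33*(1/23) = 25/66 + 33/23 = 2753/1518 ≈ 1.8136)
(J*B(-6))*a = -143/(3*(-6))*(2753/1518) = -143*(-1)/(3*6)*(2753/1518) = -33*(-13/54)*(2753/1518) = (143/18)*(2753/1518) = 35789/2484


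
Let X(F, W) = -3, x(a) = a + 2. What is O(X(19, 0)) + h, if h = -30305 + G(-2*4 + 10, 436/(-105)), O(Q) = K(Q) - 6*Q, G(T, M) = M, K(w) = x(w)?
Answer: -3180676/105 ≈ -30292.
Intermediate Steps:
x(a) = 2 + a
K(w) = 2 + w
O(Q) = 2 - 5*Q (O(Q) = (2 + Q) - 6*Q = 2 - 5*Q)
h = -3182461/105 (h = -30305 + 436/(-105) = -30305 + 436*(-1/105) = -30305 - 436/105 = -3182461/105 ≈ -30309.)
O(X(19, 0)) + h = (2 - 5*(-3)) - 3182461/105 = (2 + 15) - 3182461/105 = 17 - 3182461/105 = -3180676/105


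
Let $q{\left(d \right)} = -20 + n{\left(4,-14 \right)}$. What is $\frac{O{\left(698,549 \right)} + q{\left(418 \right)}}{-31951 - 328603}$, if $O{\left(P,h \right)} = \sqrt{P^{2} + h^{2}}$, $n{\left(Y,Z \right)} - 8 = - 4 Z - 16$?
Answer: $- \frac{14}{180277} - \frac{\sqrt{788605}}{360554} \approx -0.0025406$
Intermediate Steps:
$n{\left(Y,Z \right)} = -8 - 4 Z$ ($n{\left(Y,Z \right)} = 8 - \left(16 + 4 Z\right) = -8 - 4 Z$)
$q{\left(d \right)} = 28$ ($q{\left(d \right)} = -20 - -48 = -20 + \left(-8 + 56\right) = -20 + 48 = 28$)
$\frac{O{\left(698,549 \right)} + q{\left(418 \right)}}{-31951 - 328603} = \frac{\sqrt{698^{2} + 549^{2}} + 28}{-31951 - 328603} = \frac{\sqrt{487204 + 301401} + 28}{-360554} = \left(\sqrt{788605} + 28\right) \left(- \frac{1}{360554}\right) = \left(28 + \sqrt{788605}\right) \left(- \frac{1}{360554}\right) = - \frac{14}{180277} - \frac{\sqrt{788605}}{360554}$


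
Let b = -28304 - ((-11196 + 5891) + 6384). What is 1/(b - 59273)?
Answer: -1/88656 ≈ -1.1280e-5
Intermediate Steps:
b = -29383 (b = -28304 - (-5305 + 6384) = -28304 - 1*1079 = -28304 - 1079 = -29383)
1/(b - 59273) = 1/(-29383 - 59273) = 1/(-88656) = -1/88656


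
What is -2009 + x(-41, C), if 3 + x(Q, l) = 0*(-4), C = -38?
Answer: -2012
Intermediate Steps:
x(Q, l) = -3 (x(Q, l) = -3 + 0*(-4) = -3 + 0 = -3)
-2009 + x(-41, C) = -2009 - 3 = -2012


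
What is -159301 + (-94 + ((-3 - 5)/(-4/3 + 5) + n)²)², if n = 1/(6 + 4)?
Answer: -22146123378319/146410000 ≈ -1.5126e+5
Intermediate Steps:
n = ⅒ (n = 1/10 = ⅒ ≈ 0.10000)
-159301 + (-94 + ((-3 - 5)/(-4/3 + 5) + n)²)² = -159301 + (-94 + ((-3 - 5)/(-4/3 + 5) + ⅒)²)² = -159301 + (-94 + (-8/(-4*⅓ + 5) + ⅒)²)² = -159301 + (-94 + (-8/(-4/3 + 5) + ⅒)²)² = -159301 + (-94 + (-8/11/3 + ⅒)²)² = -159301 + (-94 + (-8*3/11 + ⅒)²)² = -159301 + (-94 + (-24/11 + ⅒)²)² = -159301 + (-94 + (-229/110)²)² = -159301 + (-94 + 52441/12100)² = -159301 + (-1084959/12100)² = -159301 + 1177136031681/146410000 = -22146123378319/146410000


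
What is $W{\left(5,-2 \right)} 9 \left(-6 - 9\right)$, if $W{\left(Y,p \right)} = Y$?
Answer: $-675$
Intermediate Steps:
$W{\left(5,-2 \right)} 9 \left(-6 - 9\right) = 5 \cdot 9 \left(-6 - 9\right) = 45 \left(-6 - 9\right) = 45 \left(-15\right) = -675$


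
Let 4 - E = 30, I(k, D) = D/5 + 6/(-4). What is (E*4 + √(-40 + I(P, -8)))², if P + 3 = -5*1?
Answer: (1040 - I*√4310)²/100 ≈ 10773.0 - 1365.5*I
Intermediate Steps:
P = -8 (P = -3 - 5*1 = -3 - 5 = -8)
I(k, D) = -3/2 + D/5 (I(k, D) = D*(⅕) + 6*(-¼) = D/5 - 3/2 = -3/2 + D/5)
E = -26 (E = 4 - 1*30 = 4 - 30 = -26)
(E*4 + √(-40 + I(P, -8)))² = (-26*4 + √(-40 + (-3/2 + (⅕)*(-8))))² = (-104 + √(-40 + (-3/2 - 8/5)))² = (-104 + √(-40 - 31/10))² = (-104 + √(-431/10))² = (-104 + I*√4310/10)²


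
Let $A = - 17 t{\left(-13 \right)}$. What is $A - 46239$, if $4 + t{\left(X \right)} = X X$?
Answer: $-49044$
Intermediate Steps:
$t{\left(X \right)} = -4 + X^{2}$ ($t{\left(X \right)} = -4 + X X = -4 + X^{2}$)
$A = -2805$ ($A = - 17 \left(-4 + \left(-13\right)^{2}\right) = - 17 \left(-4 + 169\right) = \left(-17\right) 165 = -2805$)
$A - 46239 = -2805 - 46239 = -49044$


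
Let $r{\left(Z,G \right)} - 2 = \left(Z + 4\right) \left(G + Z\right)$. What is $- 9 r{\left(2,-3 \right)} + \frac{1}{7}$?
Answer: $\frac{253}{7} \approx 36.143$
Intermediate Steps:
$r{\left(Z,G \right)} = 2 + \left(4 + Z\right) \left(G + Z\right)$ ($r{\left(Z,G \right)} = 2 + \left(Z + 4\right) \left(G + Z\right) = 2 + \left(4 + Z\right) \left(G + Z\right)$)
$- 9 r{\left(2,-3 \right)} + \frac{1}{7} = - 9 \left(2 + 2^{2} + 4 \left(-3\right) + 4 \cdot 2 - 6\right) + \frac{1}{7} = - 9 \left(2 + 4 - 12 + 8 - 6\right) + \frac{1}{7} = \left(-9\right) \left(-4\right) + \frac{1}{7} = 36 + \frac{1}{7} = \frac{253}{7}$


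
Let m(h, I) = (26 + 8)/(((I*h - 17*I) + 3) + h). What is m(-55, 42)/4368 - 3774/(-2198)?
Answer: 1810973875/1054723488 ≈ 1.7170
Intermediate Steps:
m(h, I) = 34/(3 + h - 17*I + I*h) (m(h, I) = 34/(((-17*I + I*h) + 3) + h) = 34/((3 - 17*I + I*h) + h) = 34/(3 + h - 17*I + I*h))
m(-55, 42)/4368 - 3774/(-2198) = (34/(3 - 55 - 17*42 + 42*(-55)))/4368 - 3774/(-2198) = (34/(3 - 55 - 714 - 2310))*(1/4368) - 3774*(-1/2198) = (34/(-3076))*(1/4368) + 1887/1099 = (34*(-1/3076))*(1/4368) + 1887/1099 = -17/1538*1/4368 + 1887/1099 = -17/6717984 + 1887/1099 = 1810973875/1054723488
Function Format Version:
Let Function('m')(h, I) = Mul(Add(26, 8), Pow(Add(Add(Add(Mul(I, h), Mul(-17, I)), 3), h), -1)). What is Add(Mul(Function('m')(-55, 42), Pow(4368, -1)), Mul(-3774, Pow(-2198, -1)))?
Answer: Rational(1810973875, 1054723488) ≈ 1.7170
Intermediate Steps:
Function('m')(h, I) = Mul(34, Pow(Add(3, h, Mul(-17, I), Mul(I, h)), -1)) (Function('m')(h, I) = Mul(34, Pow(Add(Add(Add(Mul(-17, I), Mul(I, h)), 3), h), -1)) = Mul(34, Pow(Add(Add(3, Mul(-17, I), Mul(I, h)), h), -1)) = Mul(34, Pow(Add(3, h, Mul(-17, I), Mul(I, h)), -1)))
Add(Mul(Function('m')(-55, 42), Pow(4368, -1)), Mul(-3774, Pow(-2198, -1))) = Add(Mul(Mul(34, Pow(Add(3, -55, Mul(-17, 42), Mul(42, -55)), -1)), Pow(4368, -1)), Mul(-3774, Pow(-2198, -1))) = Add(Mul(Mul(34, Pow(Add(3, -55, -714, -2310), -1)), Rational(1, 4368)), Mul(-3774, Rational(-1, 2198))) = Add(Mul(Mul(34, Pow(-3076, -1)), Rational(1, 4368)), Rational(1887, 1099)) = Add(Mul(Mul(34, Rational(-1, 3076)), Rational(1, 4368)), Rational(1887, 1099)) = Add(Mul(Rational(-17, 1538), Rational(1, 4368)), Rational(1887, 1099)) = Add(Rational(-17, 6717984), Rational(1887, 1099)) = Rational(1810973875, 1054723488)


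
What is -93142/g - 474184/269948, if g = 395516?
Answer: -26586356945/13346094146 ≈ -1.9921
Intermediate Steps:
-93142/g - 474184/269948 = -93142/395516 - 474184/269948 = -93142*1/395516 - 474184*1/269948 = -46571/197758 - 118546/67487 = -26586356945/13346094146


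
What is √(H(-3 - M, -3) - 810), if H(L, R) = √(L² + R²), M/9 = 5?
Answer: √(-810 + 3*√257) ≈ 27.603*I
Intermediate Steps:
M = 45 (M = 9*5 = 45)
√(H(-3 - M, -3) - 810) = √(√((-3 - 1*45)² + (-3)²) - 810) = √(√((-3 - 45)² + 9) - 810) = √(√((-48)² + 9) - 810) = √(√(2304 + 9) - 810) = √(√2313 - 810) = √(3*√257 - 810) = √(-810 + 3*√257)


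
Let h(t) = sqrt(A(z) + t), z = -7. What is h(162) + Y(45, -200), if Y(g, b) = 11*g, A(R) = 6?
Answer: 495 + 2*sqrt(42) ≈ 507.96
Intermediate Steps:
h(t) = sqrt(6 + t)
h(162) + Y(45, -200) = sqrt(6 + 162) + 11*45 = sqrt(168) + 495 = 2*sqrt(42) + 495 = 495 + 2*sqrt(42)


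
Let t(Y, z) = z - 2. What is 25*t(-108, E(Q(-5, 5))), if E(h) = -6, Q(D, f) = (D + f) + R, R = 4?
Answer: -200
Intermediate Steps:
Q(D, f) = 4 + D + f (Q(D, f) = (D + f) + 4 = 4 + D + f)
t(Y, z) = -2 + z
25*t(-108, E(Q(-5, 5))) = 25*(-2 - 6) = 25*(-8) = -200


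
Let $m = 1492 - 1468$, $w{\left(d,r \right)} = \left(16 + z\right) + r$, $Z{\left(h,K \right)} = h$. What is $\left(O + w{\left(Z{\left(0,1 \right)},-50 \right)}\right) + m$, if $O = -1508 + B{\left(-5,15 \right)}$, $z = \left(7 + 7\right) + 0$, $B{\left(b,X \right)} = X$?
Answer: $-1489$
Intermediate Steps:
$z = 14$ ($z = 14 + 0 = 14$)
$w{\left(d,r \right)} = 30 + r$ ($w{\left(d,r \right)} = \left(16 + 14\right) + r = 30 + r$)
$m = 24$ ($m = 1492 - 1468 = 24$)
$O = -1493$ ($O = -1508 + 15 = -1493$)
$\left(O + w{\left(Z{\left(0,1 \right)},-50 \right)}\right) + m = \left(-1493 + \left(30 - 50\right)\right) + 24 = \left(-1493 - 20\right) + 24 = -1513 + 24 = -1489$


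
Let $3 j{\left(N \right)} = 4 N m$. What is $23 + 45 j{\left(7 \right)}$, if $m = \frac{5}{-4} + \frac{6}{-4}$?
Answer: $-1132$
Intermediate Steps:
$m = - \frac{11}{4}$ ($m = 5 \left(- \frac{1}{4}\right) + 6 \left(- \frac{1}{4}\right) = - \frac{5}{4} - \frac{3}{2} = - \frac{11}{4} \approx -2.75$)
$j{\left(N \right)} = - \frac{11 N}{3}$ ($j{\left(N \right)} = \frac{4 N \left(- \frac{11}{4}\right)}{3} = \frac{\left(-11\right) N}{3} = - \frac{11 N}{3}$)
$23 + 45 j{\left(7 \right)} = 23 + 45 \left(\left(- \frac{11}{3}\right) 7\right) = 23 + 45 \left(- \frac{77}{3}\right) = 23 - 1155 = -1132$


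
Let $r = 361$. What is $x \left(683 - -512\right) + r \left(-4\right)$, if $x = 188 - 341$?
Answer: $-184279$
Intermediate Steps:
$x = -153$ ($x = 188 - 341 = -153$)
$x \left(683 - -512\right) + r \left(-4\right) = - 153 \left(683 - -512\right) + 361 \left(-4\right) = - 153 \left(683 + 512\right) - 1444 = \left(-153\right) 1195 - 1444 = -182835 - 1444 = -184279$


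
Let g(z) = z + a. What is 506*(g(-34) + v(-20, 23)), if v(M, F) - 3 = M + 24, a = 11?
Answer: -8096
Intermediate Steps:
v(M, F) = 27 + M (v(M, F) = 3 + (M + 24) = 3 + (24 + M) = 27 + M)
g(z) = 11 + z (g(z) = z + 11 = 11 + z)
506*(g(-34) + v(-20, 23)) = 506*((11 - 34) + (27 - 20)) = 506*(-23 + 7) = 506*(-16) = -8096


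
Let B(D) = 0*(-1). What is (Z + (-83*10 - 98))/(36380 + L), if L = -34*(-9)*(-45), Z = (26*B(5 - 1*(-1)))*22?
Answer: -464/11305 ≈ -0.041044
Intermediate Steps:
B(D) = 0
Z = 0 (Z = (26*0)*22 = 0*22 = 0)
L = -13770 (L = 306*(-45) = -13770)
(Z + (-83*10 - 98))/(36380 + L) = (0 + (-83*10 - 98))/(36380 - 13770) = (0 + (-830 - 98))/22610 = (0 - 928)*(1/22610) = -928*1/22610 = -464/11305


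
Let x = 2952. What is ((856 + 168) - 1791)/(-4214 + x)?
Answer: 767/1262 ≈ 0.60777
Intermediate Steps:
((856 + 168) - 1791)/(-4214 + x) = ((856 + 168) - 1791)/(-4214 + 2952) = (1024 - 1791)/(-1262) = -767*(-1/1262) = 767/1262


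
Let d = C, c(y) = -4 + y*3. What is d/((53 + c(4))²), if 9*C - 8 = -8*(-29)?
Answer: 80/11163 ≈ 0.0071665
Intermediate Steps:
c(y) = -4 + 3*y
C = 80/3 (C = 8/9 + (-8*(-29))/9 = 8/9 + (⅑)*232 = 8/9 + 232/9 = 80/3 ≈ 26.667)
d = 80/3 ≈ 26.667
d/((53 + c(4))²) = 80/(3*((53 + (-4 + 3*4))²)) = 80/(3*((53 + (-4 + 12))²)) = 80/(3*((53 + 8)²)) = 80/(3*(61²)) = (80/3)/3721 = (80/3)*(1/3721) = 80/11163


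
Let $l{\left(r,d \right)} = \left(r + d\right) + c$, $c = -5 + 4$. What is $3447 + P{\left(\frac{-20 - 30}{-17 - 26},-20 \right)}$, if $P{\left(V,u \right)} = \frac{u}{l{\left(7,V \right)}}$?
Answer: $\frac{265204}{77} \approx 3444.2$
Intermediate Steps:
$c = -1$
$l{\left(r,d \right)} = -1 + d + r$ ($l{\left(r,d \right)} = \left(r + d\right) - 1 = \left(d + r\right) - 1 = -1 + d + r$)
$P{\left(V,u \right)} = \frac{u}{6 + V}$ ($P{\left(V,u \right)} = \frac{u}{-1 + V + 7} = \frac{u}{6 + V}$)
$3447 + P{\left(\frac{-20 - 30}{-17 - 26},-20 \right)} = 3447 - \frac{20}{6 + \frac{-20 - 30}{-17 - 26}} = 3447 - \frac{20}{6 - \frac{50}{-43}} = 3447 - \frac{20}{6 - - \frac{50}{43}} = 3447 - \frac{20}{6 + \frac{50}{43}} = 3447 - \frac{20}{\frac{308}{43}} = 3447 - \frac{215}{77} = \frac{265204}{77}$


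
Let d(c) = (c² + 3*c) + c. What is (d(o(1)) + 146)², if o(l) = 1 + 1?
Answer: 24964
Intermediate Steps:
o(l) = 2
d(c) = c² + 4*c
(d(o(1)) + 146)² = (2*(4 + 2) + 146)² = (2*6 + 146)² = (12 + 146)² = 158² = 24964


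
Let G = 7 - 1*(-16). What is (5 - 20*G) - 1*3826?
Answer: -4281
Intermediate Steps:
G = 23 (G = 7 + 16 = 23)
(5 - 20*G) - 1*3826 = (5 - 20*23) - 1*3826 = (5 - 460) - 3826 = -455 - 3826 = -4281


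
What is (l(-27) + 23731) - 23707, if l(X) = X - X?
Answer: 24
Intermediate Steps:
l(X) = 0
(l(-27) + 23731) - 23707 = (0 + 23731) - 23707 = 23731 - 23707 = 24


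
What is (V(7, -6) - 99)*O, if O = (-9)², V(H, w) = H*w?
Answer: -11421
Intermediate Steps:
O = 81
(V(7, -6) - 99)*O = (7*(-6) - 99)*81 = (-42 - 99)*81 = -141*81 = -11421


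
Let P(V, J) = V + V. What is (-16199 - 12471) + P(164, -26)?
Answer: -28342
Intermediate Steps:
P(V, J) = 2*V
(-16199 - 12471) + P(164, -26) = (-16199 - 12471) + 2*164 = -28670 + 328 = -28342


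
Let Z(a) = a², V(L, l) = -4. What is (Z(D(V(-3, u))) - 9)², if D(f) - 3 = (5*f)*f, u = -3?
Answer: 47334400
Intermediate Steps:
D(f) = 3 + 5*f² (D(f) = 3 + (5*f)*f = 3 + 5*f²)
(Z(D(V(-3, u))) - 9)² = ((3 + 5*(-4)²)² - 9)² = ((3 + 5*16)² - 9)² = ((3 + 80)² - 9)² = (83² - 9)² = (6889 - 9)² = 6880² = 47334400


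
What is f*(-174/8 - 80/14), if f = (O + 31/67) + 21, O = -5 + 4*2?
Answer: -1260391/1876 ≈ -671.85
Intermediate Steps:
O = 3 (O = -5 + 8 = 3)
f = 1639/67 (f = (3 + 31/67) + 21 = 232/67 + 21 = 1639/67 ≈ 24.463)
f*(-174/8 - 80/14) = 1639*(-174/8 - 80/14)/67 = 1639*(-174*⅛ - 80*1/14)/67 = 1639*(-87/4 - 40/7)/67 = (1639/67)*(-769/28) = -1260391/1876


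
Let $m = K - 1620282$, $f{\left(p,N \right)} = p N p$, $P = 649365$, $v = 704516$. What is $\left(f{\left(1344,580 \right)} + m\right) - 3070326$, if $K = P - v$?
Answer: $1042929121$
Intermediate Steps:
$K = -55151$ ($K = 649365 - 704516 = -55151$)
$f{\left(p,N \right)} = N p^{2}$ ($f{\left(p,N \right)} = N p p = N p^{2}$)
$m = -1675433$ ($m = -55151 - 1620282 = -1675433$)
$\left(f{\left(1344,580 \right)} + m\right) - 3070326 = \left(580 \cdot 1344^{2} - 1675433\right) - 3070326 = \left(580 \cdot 1806336 - 1675433\right) - 3070326 = \left(1047674880 - 1675433\right) - 3070326 = 1045999447 - 3070326 = 1042929121$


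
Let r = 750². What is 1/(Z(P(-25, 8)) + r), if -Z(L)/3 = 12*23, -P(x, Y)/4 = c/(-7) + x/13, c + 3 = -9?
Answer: 1/561672 ≈ 1.7804e-6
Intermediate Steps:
c = -12 (c = -3 - 9 = -12)
P(x, Y) = -48/7 - 4*x/13 (P(x, Y) = -4*(-12/(-7) + x/13) = -4*(-12*(-⅐) + x*(1/13)) = -4*(12/7 + x/13) = -48/7 - 4*x/13)
Z(L) = -828 (Z(L) = -36*23 = -3*276 = -828)
r = 562500
1/(Z(P(-25, 8)) + r) = 1/(-828 + 562500) = 1/561672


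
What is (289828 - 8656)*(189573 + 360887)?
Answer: 154773939120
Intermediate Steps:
(289828 - 8656)*(189573 + 360887) = 281172*550460 = 154773939120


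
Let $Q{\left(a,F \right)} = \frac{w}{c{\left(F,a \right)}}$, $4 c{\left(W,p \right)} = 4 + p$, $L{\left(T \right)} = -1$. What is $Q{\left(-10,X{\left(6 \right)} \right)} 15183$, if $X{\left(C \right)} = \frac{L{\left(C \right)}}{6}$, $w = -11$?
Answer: $111342$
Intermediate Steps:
$X{\left(C \right)} = - \frac{1}{6}$
$c{\left(W,p \right)} = 1 + \frac{p}{4}$ ($c{\left(W,p \right)} = \frac{4 + p}{4} = 1 + \frac{p}{4}$)
$Q{\left(a,F \right)} = - \frac{11}{1 + \frac{a}{4}}$
$Q{\left(-10,X{\left(6 \right)} \right)} 15183 = - \frac{44}{4 - 10} \cdot 15183 = - \frac{44}{-6} \cdot 15183 = \left(-44\right) \left(- \frac{1}{6}\right) 15183 = \frac{22}{3} \cdot 15183 = 111342$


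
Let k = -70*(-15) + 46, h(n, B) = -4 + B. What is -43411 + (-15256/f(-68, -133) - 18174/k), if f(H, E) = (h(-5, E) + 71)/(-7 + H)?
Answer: -366285065/6028 ≈ -60764.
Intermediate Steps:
f(H, E) = (67 + E)/(-7 + H) (f(H, E) = ((-4 + E) + 71)/(-7 + H) = (67 + E)/(-7 + H))
k = 1096 (k = 1050 + 46 = 1096)
-43411 + (-15256/f(-68, -133) - 18174/k) = -43411 + (-15256*(-7 - 68)/(67 - 133) - 18174/1096) = -43411 + (-15256/(-66/(-75)) - 18174*1/1096) = -43411 + (-15256/((-1/75*(-66))) - 9087/548) = -43411 + (-15256/22/25 - 9087/548) = -43411 + (-15256*25/22 - 9087/548) = -43411 + (-190700/11 - 9087/548) = -43411 - 104603557/6028 = -366285065/6028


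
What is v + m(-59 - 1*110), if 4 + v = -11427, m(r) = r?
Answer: -11600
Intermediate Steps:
v = -11431 (v = -4 - 11427 = -11431)
v + m(-59 - 1*110) = -11431 + (-59 - 1*110) = -11431 + (-59 - 110) = -11431 - 169 = -11600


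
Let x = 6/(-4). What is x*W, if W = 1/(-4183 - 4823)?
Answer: 1/6004 ≈ 0.00016656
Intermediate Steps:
x = -3/2 (x = 6*(-¼) = -3/2 ≈ -1.5000)
W = -1/9006 (W = 1/(-9006) = -1/9006 ≈ -0.00011104)
x*W = -3/2*(-1/9006) = 1/6004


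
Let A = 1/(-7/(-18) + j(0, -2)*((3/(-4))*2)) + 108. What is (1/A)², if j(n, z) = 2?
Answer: 2209/25583364 ≈ 8.6345e-5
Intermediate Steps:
A = 5058/47 (A = 1/(-7/(-18) + 2*((3/(-4))*2)) + 108 = 1/(-7*(-1/18) + 2*((3*(-¼))*2)) + 108 = 1/(7/18 + 2*(-¾*2)) + 108 = 1/(7/18 + 2*(-3/2)) + 108 = 1/(7/18 - 3) + 108 = 1/(-47/18) + 108 = -18/47 + 108 = 5058/47 ≈ 107.62)
(1/A)² = (1/(5058/47))² = (47/5058)² = 2209/25583364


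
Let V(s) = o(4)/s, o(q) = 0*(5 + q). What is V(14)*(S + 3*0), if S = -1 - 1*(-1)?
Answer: 0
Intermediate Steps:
S = 0 (S = -1 + 1 = 0)
o(q) = 0
V(s) = 0 (V(s) = 0/s = 0)
V(14)*(S + 3*0) = 0*(0 + 3*0) = 0*(0 + 0) = 0*0 = 0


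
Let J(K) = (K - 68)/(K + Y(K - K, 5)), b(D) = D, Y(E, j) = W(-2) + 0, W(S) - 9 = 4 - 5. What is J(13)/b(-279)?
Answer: 55/5859 ≈ 0.0093873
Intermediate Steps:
W(S) = 8 (W(S) = 9 + (4 - 5) = 9 - 1 = 8)
Y(E, j) = 8 (Y(E, j) = 8 + 0 = 8)
J(K) = (-68 + K)/(8 + K) (J(K) = (K - 68)/(K + 8) = (-68 + K)/(8 + K))
J(13)/b(-279) = ((-68 + 13)/(8 + 13))/(-279) = (-55/21)*(-1/279) = ((1/21)*(-55))*(-1/279) = -55/21*(-1/279) = 55/5859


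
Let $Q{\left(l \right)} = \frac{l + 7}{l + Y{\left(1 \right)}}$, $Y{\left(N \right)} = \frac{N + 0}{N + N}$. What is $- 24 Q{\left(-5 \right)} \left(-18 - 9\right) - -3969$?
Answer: $3681$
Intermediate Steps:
$Y{\left(N \right)} = \frac{1}{2}$ ($Y{\left(N \right)} = \frac{N}{2 N} = N \frac{1}{2 N} = \frac{1}{2}$)
$Q{\left(l \right)} = \frac{7 + l}{\frac{1}{2} + l}$ ($Q{\left(l \right)} = \frac{l + 7}{l + \frac{1}{2}} = \frac{7 + l}{\frac{1}{2} + l}$)
$- 24 Q{\left(-5 \right)} \left(-18 - 9\right) - -3969 = - 24 \frac{2 \left(7 - 5\right)}{1 + 2 \left(-5\right)} \left(-18 - 9\right) - -3969 = - 24 \cdot 2 \frac{1}{1 - 10} \cdot 2 \left(-18 - 9\right) + 3969 = - 24 \cdot 2 \frac{1}{-9} \cdot 2 \left(-27\right) + 3969 = - 24 \cdot 2 \left(- \frac{1}{9}\right) 2 \left(-27\right) + 3969 = \left(-24\right) \left(- \frac{4}{9}\right) \left(-27\right) + 3969 = \frac{32}{3} \left(-27\right) + 3969 = -288 + 3969 = 3681$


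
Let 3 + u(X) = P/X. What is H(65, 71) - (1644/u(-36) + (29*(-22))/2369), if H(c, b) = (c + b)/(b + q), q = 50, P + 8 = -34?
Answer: 257445358/286649 ≈ 898.12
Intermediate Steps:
P = -42 (P = -8 - 34 = -42)
u(X) = -3 - 42/X
H(c, b) = (b + c)/(50 + b) (H(c, b) = (c + b)/(b + 50) = (b + c)/(50 + b))
H(65, 71) - (1644/u(-36) + (29*(-22))/2369) = (71 + 65)/(50 + 71) - (1644/(-3 - 42/(-36)) + (29*(-22))/2369) = 136/121 - (1644/(-3 - 42*(-1/36)) - 638*1/2369) = (1/121)*136 - (1644/(-3 + 7/6) - 638/2369) = 136/121 - (1644/(-11/6) - 638/2369) = 136/121 - (1644*(-6/11) - 638/2369) = 136/121 - (-9864/11 - 638/2369) = 136/121 - 1*(-23374834/26059) = 136/121 + 23374834/26059 = 257445358/286649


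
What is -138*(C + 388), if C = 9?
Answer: -54786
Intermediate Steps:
-138*(C + 388) = -138*(9 + 388) = -138*397 = -54786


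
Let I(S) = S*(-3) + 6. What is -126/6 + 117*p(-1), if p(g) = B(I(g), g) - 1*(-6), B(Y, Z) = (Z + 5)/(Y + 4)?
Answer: 717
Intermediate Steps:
I(S) = 6 - 3*S (I(S) = -3*S + 6 = 6 - 3*S)
B(Y, Z) = (5 + Z)/(4 + Y)
p(g) = 6 + (5 + g)/(10 - 3*g) (p(g) = (5 + g)/(4 + (6 - 3*g)) - 1*(-6) = (5 + g)/(10 - 3*g) + 6 = 6 + (5 + g)/(10 - 3*g))
-126/6 + 117*p(-1) = -126/6 + 117*((-65 + 17*(-1))/(-10 + 3*(-1))) = -126*⅙ + 117*((-65 - 17)/(-10 - 3)) = -21 + 117*(-82/(-13)) = -21 + 117*(-1/13*(-82)) = -21 + 117*(82/13) = -21 + 738 = 717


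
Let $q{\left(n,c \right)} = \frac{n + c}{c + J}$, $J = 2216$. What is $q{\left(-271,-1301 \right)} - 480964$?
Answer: $- \frac{146694544}{305} \approx -4.8097 \cdot 10^{5}$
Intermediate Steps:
$q{\left(n,c \right)} = \frac{c + n}{2216 + c}$ ($q{\left(n,c \right)} = \frac{n + c}{c + 2216} = \frac{c + n}{2216 + c}$)
$q{\left(-271,-1301 \right)} - 480964 = \frac{-1301 - 271}{2216 - 1301} - 480964 = \frac{1}{915} \left(-1572\right) - 480964 = - \frac{524}{305} - 480964 = - \frac{146694544}{305}$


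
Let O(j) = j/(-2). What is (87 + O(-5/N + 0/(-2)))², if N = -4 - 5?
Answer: 2436721/324 ≈ 7520.7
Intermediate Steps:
N = -9
O(j) = -j/2 (O(j) = j*(-½) = -j/2)
(87 + O(-5/N + 0/(-2)))² = (87 - (-5/(-9) + 0/(-2))/2)² = (87 - (-5*(-⅑) + 0*(-½))/2)² = (87 - (5/9 + 0)/2)² = (87 - ½*5/9)² = (87 - 5/18)² = (1561/18)² = 2436721/324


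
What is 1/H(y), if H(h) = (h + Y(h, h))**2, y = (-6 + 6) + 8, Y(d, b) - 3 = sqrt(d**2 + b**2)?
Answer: 249/49 - 176*sqrt(2)/49 ≈ 0.0020084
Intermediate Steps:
Y(d, b) = 3 + sqrt(b**2 + d**2) (Y(d, b) = 3 + sqrt(d**2 + b**2) = 3 + sqrt(b**2 + d**2))
y = 8 (y = 0 + 8 = 8)
H(h) = (3 + h + sqrt(2)*sqrt(h**2))**2 (H(h) = (h + (3 + sqrt(h**2 + h**2)))**2 = (h + (3 + sqrt(2*h**2)))**2 = (h + (3 + sqrt(2)*sqrt(h**2)))**2 = (3 + h + sqrt(2)*sqrt(h**2))**2)
1/H(y) = 1/((3 + 8 + sqrt(2)*sqrt(8**2))**2) = 1/((3 + 8 + sqrt(2)*sqrt(64))**2) = 1/((3 + 8 + sqrt(2)*8)**2) = 1/((3 + 8 + 8*sqrt(2))**2) = 1/((11 + 8*sqrt(2))**2) = (11 + 8*sqrt(2))**(-2)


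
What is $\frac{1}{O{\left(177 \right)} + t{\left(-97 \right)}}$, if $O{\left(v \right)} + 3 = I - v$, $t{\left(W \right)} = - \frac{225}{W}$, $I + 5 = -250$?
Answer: $- \frac{97}{41970} \approx -0.0023112$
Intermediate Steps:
$I = -255$ ($I = -5 - 250 = -255$)
$O{\left(v \right)} = -258 - v$ ($O{\left(v \right)} = -3 - \left(255 + v\right) = -258 - v$)
$\frac{1}{O{\left(177 \right)} + t{\left(-97 \right)}} = \frac{1}{\left(-258 - 177\right) - \frac{225}{-97}} = \frac{1}{\left(-258 - 177\right) - - \frac{225}{97}} = \frac{1}{-435 + \frac{225}{97}} = \frac{1}{- \frac{41970}{97}} = - \frac{97}{41970}$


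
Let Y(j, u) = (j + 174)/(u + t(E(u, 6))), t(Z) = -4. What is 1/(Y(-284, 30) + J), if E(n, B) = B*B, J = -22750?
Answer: -13/295805 ≈ -4.3948e-5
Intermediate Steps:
E(n, B) = B**2
Y(j, u) = (174 + j)/(-4 + u) (Y(j, u) = (j + 174)/(u - 4) = (174 + j)/(-4 + u))
1/(Y(-284, 30) + J) = 1/((174 - 284)/(-4 + 30) - 22750) = 1/(-110/26 - 22750) = 1/((1/26)*(-110) - 22750) = 1/(-55/13 - 22750) = 1/(-295805/13) = -13/295805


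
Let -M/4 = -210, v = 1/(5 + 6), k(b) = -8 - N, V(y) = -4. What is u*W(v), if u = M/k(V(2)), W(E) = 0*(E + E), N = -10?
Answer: 0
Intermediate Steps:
k(b) = 2 (k(b) = -8 - 1*(-10) = -8 + 10 = 2)
v = 1/11 ≈ 0.090909
W(E) = 0 (W(E) = 0*(2*E) = 0)
M = 840 (M = -4*(-210) = 840)
u = 420 (u = 840/2 = 840*(½) = 420)
u*W(v) = 420*0 = 0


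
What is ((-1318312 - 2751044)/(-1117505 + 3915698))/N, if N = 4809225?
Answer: -1356452/4485713243475 ≈ -3.0239e-7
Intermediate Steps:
((-1318312 - 2751044)/(-1117505 + 3915698))/N = ((-1318312 - 2751044)/(-1117505 + 3915698))/4809225 = -4069356/2798193*(1/4809225) = -4069356*1/2798193*(1/4809225) = -1356452/932731*1/4809225 = -1356452/4485713243475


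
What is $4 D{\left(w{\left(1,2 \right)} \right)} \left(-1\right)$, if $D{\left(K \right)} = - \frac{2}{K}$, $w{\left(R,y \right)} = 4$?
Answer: $2$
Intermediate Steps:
$D{\left(K \right)} = - \frac{2}{K}$
$4 D{\left(w{\left(1,2 \right)} \right)} \left(-1\right) = 4 \left(- \frac{2}{4}\right) \left(-1\right) = 4 \left(\left(-2\right) \frac{1}{4}\right) \left(-1\right) = 4 \left(- \frac{1}{2}\right) \left(-1\right) = \left(-2\right) \left(-1\right) = 2$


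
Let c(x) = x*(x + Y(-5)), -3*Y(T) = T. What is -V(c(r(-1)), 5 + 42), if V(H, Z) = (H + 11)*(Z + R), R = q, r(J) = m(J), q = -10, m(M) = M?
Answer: -1147/3 ≈ -382.33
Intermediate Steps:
Y(T) = -T/3
r(J) = J
R = -10
c(x) = x*(5/3 + x) (c(x) = x*(x - ⅓*(-5)) = x*(x + 5/3) = x*(5/3 + x))
V(H, Z) = (-10 + Z)*(11 + H) (V(H, Z) = (H + 11)*(Z - 10) = (11 + H)*(-10 + Z) = (-10 + Z)*(11 + H))
-V(c(r(-1)), 5 + 42) = -(-110 - 10*(-1)*(5 + 3*(-1))/3 + 11*(5 + 42) + ((⅓)*(-1)*(5 + 3*(-1)))*(5 + 42)) = -(-110 - 10*(-1)*(5 - 3)/3 + 11*47 + ((⅓)*(-1)*(5 - 3))*47) = -(-110 - 10*(-1)*2/3 + 517 + ((⅓)*(-1)*2)*47) = -(-110 - 10*(-⅔) + 517 - ⅔*47) = -(-110 + 20/3 + 517 - 94/3) = -1*1147/3 = -1147/3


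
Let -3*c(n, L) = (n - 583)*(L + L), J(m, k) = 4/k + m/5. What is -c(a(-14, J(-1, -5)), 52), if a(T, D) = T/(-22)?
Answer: -666224/33 ≈ -20189.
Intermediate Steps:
J(m, k) = 4/k + m/5 (J(m, k) = 4/k + m*(⅕) = 4/k + m/5)
a(T, D) = -T/22 (a(T, D) = T*(-1/22) = -T/22)
c(n, L) = -2*L*(-583 + n)/3 (c(n, L) = -(n - 583)*(L + L)/3 = -(-583 + n)*2*L/3 = -2*L*(-583 + n)/3)
-c(a(-14, J(-1, -5)), 52) = -2*52*(583 - (-1)*(-14)/22)/3 = -2*52*(583 - 1*7/11)/3 = -2*52*(583 - 7/11)/3 = -2*52*6406/(3*11) = -1*666224/33 = -666224/33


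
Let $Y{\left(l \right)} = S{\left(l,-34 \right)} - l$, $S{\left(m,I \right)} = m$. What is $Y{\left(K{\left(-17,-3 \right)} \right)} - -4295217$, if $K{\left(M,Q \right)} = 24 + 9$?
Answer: $4295217$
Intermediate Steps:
$K{\left(M,Q \right)} = 33$
$Y{\left(l \right)} = 0$ ($Y{\left(l \right)} = l - l = 0$)
$Y{\left(K{\left(-17,-3 \right)} \right)} - -4295217 = 0 - -4295217 = 0 + 4295217 = 4295217$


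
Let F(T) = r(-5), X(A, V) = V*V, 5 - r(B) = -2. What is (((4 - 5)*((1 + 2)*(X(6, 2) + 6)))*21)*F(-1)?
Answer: -4410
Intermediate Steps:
r(B) = 7 (r(B) = 5 - 1*(-2) = 5 + 2 = 7)
X(A, V) = V²
F(T) = 7
(((4 - 5)*((1 + 2)*(X(6, 2) + 6)))*21)*F(-1) = (((4 - 5)*((1 + 2)*(2² + 6)))*21)*7 = (-3*(4 + 6)*21)*7 = (-3*10*21)*7 = (-1*30*21)*7 = -30*21*7 = -630*7 = -4410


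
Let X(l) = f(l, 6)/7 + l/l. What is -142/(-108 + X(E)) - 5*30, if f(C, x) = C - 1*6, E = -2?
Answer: -112556/757 ≈ -148.69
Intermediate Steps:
f(C, x) = -6 + C (f(C, x) = C - 6 = -6 + C)
X(l) = ⅐ + l/7 (X(l) = (-6 + l)/7 + l/l = (-6 + l)*(⅐) + 1 = (-6/7 + l/7) + 1 = ⅐ + l/7)
-142/(-108 + X(E)) - 5*30 = -142/(-108 + (⅐ + (⅐)*(-2))) - 5*30 = -142/(-108 + (⅐ - 2/7)) - 150 = -142/(-108 - ⅐) - 150 = -142/(-757/7) - 150 = -7/757*(-142) - 150 = 994/757 - 150 = -112556/757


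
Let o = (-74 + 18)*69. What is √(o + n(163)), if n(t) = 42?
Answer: 7*I*√78 ≈ 61.822*I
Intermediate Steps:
o = -3864 (o = -56*69 = -3864)
√(o + n(163)) = √(-3864 + 42) = √(-3822) = 7*I*√78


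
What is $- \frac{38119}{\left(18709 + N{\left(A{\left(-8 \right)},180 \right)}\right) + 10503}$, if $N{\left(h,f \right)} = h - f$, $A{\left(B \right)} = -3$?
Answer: $- \frac{38119}{29029} \approx -1.3131$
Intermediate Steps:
$- \frac{38119}{\left(18709 + N{\left(A{\left(-8 \right)},180 \right)}\right) + 10503} = - \frac{38119}{\left(18709 - 183\right) + 10503} = - \frac{38119}{18526 + 10503} = - \frac{38119}{29029}$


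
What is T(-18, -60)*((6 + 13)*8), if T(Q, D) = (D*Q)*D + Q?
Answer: -9852336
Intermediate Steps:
T(Q, D) = Q + Q*D**2 (T(Q, D) = Q*D**2 + Q = Q + Q*D**2)
T(-18, -60)*((6 + 13)*8) = (-18*(1 + (-60)**2))*((6 + 13)*8) = (-18*(1 + 3600))*(19*8) = -18*3601*152 = -64818*152 = -9852336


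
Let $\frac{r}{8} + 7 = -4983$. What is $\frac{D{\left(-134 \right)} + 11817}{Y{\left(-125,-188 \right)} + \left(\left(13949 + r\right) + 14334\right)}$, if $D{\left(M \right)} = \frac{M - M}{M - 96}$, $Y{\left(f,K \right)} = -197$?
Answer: $- \frac{11817}{11834} \approx -0.99856$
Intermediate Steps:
$r = -39920$ ($r = -56 + 8 \left(-4983\right) = -56 - 39864 = -39920$)
$D{\left(M \right)} = 0$ ($D{\left(M \right)} = \frac{0}{-96 + M} = 0$)
$\frac{D{\left(-134 \right)} + 11817}{Y{\left(-125,-188 \right)} + \left(\left(13949 + r\right) + 14334\right)} = \frac{0 + 11817}{-197 + \left(\left(13949 - 39920\right) + 14334\right)} = \frac{11817}{-197 + \left(-25971 + 14334\right)} = \frac{11817}{-197 - 11637} = \frac{11817}{-11834} = 11817 \left(- \frac{1}{11834}\right) = - \frac{11817}{11834}$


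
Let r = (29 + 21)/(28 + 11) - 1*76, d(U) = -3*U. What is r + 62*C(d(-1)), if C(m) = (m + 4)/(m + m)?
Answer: -31/13 ≈ -2.3846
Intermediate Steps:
r = -2914/39 (r = 50/39 - 76 = -2914/39 ≈ -74.718)
C(m) = (4 + m)/(2*m) (C(m) = (4 + m)/((2*m)) = (4 + m)*(1/(2*m)) = (4 + m)/(2*m))
r + 62*C(d(-1)) = -2914/39 + 62*((4 - 3*(-1))/(2*((-3*(-1))))) = -2914/39 + 62*((½)*(4 + 3)/3) = -2914/39 + 62*((½)*(⅓)*7) = -2914/39 + 62*(7/6) = -2914/39 + 217/3 = -31/13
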